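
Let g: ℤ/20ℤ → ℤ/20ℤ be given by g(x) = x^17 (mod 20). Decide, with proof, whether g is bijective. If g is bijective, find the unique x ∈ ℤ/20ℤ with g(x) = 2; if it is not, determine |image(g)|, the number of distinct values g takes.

g(0) = 0^17 = 0.
g(10): Repeated squaring mod 20: 10^1 ≡ 10, 10^2 ≡ 10² = 100 ≡ 0, 10^4 ≡ 0² = 0, 10^8 ≡ 0² = 0, 10^16 ≡ 0² = 0. Since 17 = 16 + 1, 10^17 ≡ 0·10: 0·10 = 0. So 10^17 ≡ 0 (mod 20).
So g(0) = g(10) = 0 while 0 ≠ 10, so g is not injective, hence not bijective.
Since g is not bijective, we determine |image(g)|. Computing x^17 mod 20 for each x (by repeated squaring, reducing mod 20 at every step), the values g(0), g(1), …, g(19) are: 0, 1, 12, 3, 4, 5, 16, 7, 8, 9, 0, 11, 12, 13, 4, 15, 16, 17, 8, 19.
The distinct values are {0, 1, 3, 4, 5, 7, 8, 9, 11, 12, 13, 15, 16, 17, 19}; there are 15 of them.

15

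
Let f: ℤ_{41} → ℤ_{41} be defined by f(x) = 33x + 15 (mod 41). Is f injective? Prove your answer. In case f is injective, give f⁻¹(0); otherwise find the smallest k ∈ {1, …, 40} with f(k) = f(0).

7

If f(u) = f(v), then 33u ≡ 33v (mod 41). Because gcd(33, 41) = 1, we may cancel 33 to get u ≡ v (mod 41).
Hence f is injective.
We now compute 33⁻¹ mod 41 explicitly. Euclid's algorithm: 41 = 1·33 + 8, 33 = 4·8 + 1; back-substituting gives 1 = 5·33 − 4·41, so 33⁻¹ ≡ 5 (mod 41).
Since f is injective, we compute f⁻¹(0): solve 33x + 15 ≡ 0 (mod 41), i.e. 33x ≡ 26 (mod 41).
Multiplying by 33⁻¹ = 5 gives x ≡ 5·26 = 130 = 3·41 + 7 ≡ 7 (mod 41).
Check: f(7) = 33·7 + 15 = 246 = 6·41 + 0 ≡ 0 (mod 41).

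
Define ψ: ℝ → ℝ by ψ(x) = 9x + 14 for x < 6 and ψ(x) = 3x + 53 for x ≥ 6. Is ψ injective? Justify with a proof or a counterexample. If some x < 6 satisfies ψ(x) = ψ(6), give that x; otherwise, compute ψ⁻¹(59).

5

Both pieces are strictly increasing (slopes 9 and 3), so each is injective on its own interval.
The left piece maps (−∞, 6) onto (−∞, 68); the right piece maps [6, ∞) onto [71, ∞).
These images are disjoint, so no value is attained by both pieces. Therefore ψ is injective.
Because the two images are disjoint, no x < 6 has ψ(x) = ψ(6), so we compute ψ⁻¹(59): 59 lies in (−∞, 68), so solve 9x + 14 = 59: x = (59 − 14)/9 = 5.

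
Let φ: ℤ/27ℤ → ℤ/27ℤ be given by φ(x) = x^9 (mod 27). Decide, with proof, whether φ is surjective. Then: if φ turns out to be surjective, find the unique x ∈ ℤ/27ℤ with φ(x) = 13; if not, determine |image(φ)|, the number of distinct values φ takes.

φ(0) = 0^9 = 0.
φ(3): Repeated squaring mod 27: 3^1 ≡ 3, 3^2 ≡ 3² = 9, 3^4 ≡ 9² = 81 ≡ 0, 3^8 ≡ 0² = 0. Since 9 = 8 + 1, 3^9 ≡ 0·3: 0·3 = 0. So 3^9 ≡ 0 (mod 27).
So φ(0) = φ(3) = 0 while 0 ≠ 3, therefore φ is not injective.
A non-injective map from the 27-element set ℤ/27ℤ to itself takes at most 26 distinct values, so it cannot be surjective. Therefore φ is not surjective.
Since φ is not surjective, we determine |image(φ)|. Computing x^9 mod 27 for each x (by repeated squaring, reducing mod 27 at every step), the values φ(0), φ(1), …, φ(26) are: 0, 1, 26, 0, 1, 26, 0, 1, 26, 0, 1, 26, 0, 1, 26, 0, 1, 26, 0, 1, 26, 0, 1, 26, 0, 1, 26.
The distinct values are {0, 1, 26}; there are 3 of them.

3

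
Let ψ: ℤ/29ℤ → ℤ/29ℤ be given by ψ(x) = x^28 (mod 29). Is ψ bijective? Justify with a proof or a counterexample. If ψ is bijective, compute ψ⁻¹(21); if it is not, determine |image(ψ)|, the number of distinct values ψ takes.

2

ψ(1) = 1^28 = 1.
ψ(2): Repeated squaring mod 29: 2^1 ≡ 2, 2^2 ≡ 2² = 4, 2^4 ≡ 4² = 16, 2^8 ≡ 16² = 256 ≡ 24, 2^16 ≡ 24² = 576 ≡ 25. Since 28 = 16 + 8 + 4, 2^28 ≡ 25·24·16: 25·24 = 600 ≡ 20, then 20·16 = 320 ≡ 1. So 2^28 ≡ 1 (mod 29).
So ψ(1) = ψ(2) = 1 while 1 ≠ 2, so ψ is not injective, hence not bijective.
Since ψ is not bijective, we determine |image(ψ)|. Computing x^28 mod 29 for each x (by repeated squaring, reducing mod 29 at every step), the values ψ(0), ψ(1), …, ψ(28) are: 0, 1, 1, 1, 1, 1, 1, 1, 1, 1, 1, 1, 1, 1, 1, 1, 1, 1, 1, 1, 1, 1, 1, 1, 1, 1, 1, 1, 1.
The distinct values are {0, 1}; there are 2 of them.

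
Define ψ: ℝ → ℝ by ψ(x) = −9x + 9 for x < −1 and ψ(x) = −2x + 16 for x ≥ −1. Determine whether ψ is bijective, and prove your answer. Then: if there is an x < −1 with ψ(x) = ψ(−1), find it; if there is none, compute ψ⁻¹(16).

0

Both pieces are strictly decreasing (slopes −9 and −2), so each is injective on its own interval.
The left piece maps (−∞, −1) onto (18, ∞); the right piece maps [−1, ∞) onto (−∞, 18].
Since 18 = 18, the images partition ℝ: ψ is injective and surjective, hence bijective.
Because the two images are disjoint, no x < −1 has ψ(x) = ψ(−1), so we compute ψ⁻¹(16): 16 lies in (−∞, 18], so solve −2x + 16 = 16: x = (16 − 16)/(−2) = 0.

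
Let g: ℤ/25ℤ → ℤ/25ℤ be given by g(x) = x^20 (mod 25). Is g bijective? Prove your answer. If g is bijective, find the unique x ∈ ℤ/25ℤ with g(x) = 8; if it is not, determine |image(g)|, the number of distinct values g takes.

g(1) = 1^20 = 1.
g(2): Repeated squaring mod 25: 2^1 ≡ 2, 2^2 ≡ 2² = 4, 2^4 ≡ 4² = 16, 2^8 ≡ 16² = 256 ≡ 6, 2^16 ≡ 6² = 36 ≡ 11. Since 20 = 16 + 4, 2^20 ≡ 11·16: 11·16 = 176 ≡ 1. So 2^20 ≡ 1 (mod 25).
So g(1) = g(2) = 1 while 1 ≠ 2, thus g is not injective, hence not bijective.
Since g is not bijective, we determine |image(g)|. Computing x^20 mod 25 for each x (by repeated squaring, reducing mod 25 at every step), the values g(0), g(1), …, g(24) are: 0, 1, 1, 1, 1, 0, 1, 1, 1, 1, 0, 1, 1, 1, 1, 0, 1, 1, 1, 1, 0, 1, 1, 1, 1.
The distinct values are {0, 1}; there are 2 of them.

2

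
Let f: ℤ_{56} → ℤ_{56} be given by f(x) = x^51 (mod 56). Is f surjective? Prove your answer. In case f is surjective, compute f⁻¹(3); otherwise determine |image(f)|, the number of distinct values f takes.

15

f(2): Repeated squaring mod 56: 2^1 ≡ 2, 2^2 ≡ 2² = 4, 2^4 ≡ 4² = 16, 2^8 ≡ 16² = 256 ≡ 32, 2^16 ≡ 32² = 1024 ≡ 16, 2^32 ≡ 16² = 256 ≡ 32. Since 51 = 32 + 16 + 2 + 1, 2^51 ≡ 32·16·4·2: 32·16 = 512 ≡ 8, then 8·4 = 32, then 32·2 = 64 ≡ 8. So 2^51 ≡ 8 (mod 56).
f(4): Repeated squaring mod 56: 4^1 ≡ 4, 4^2 ≡ 4² = 16, 4^4 ≡ 16² = 256 ≡ 32, 4^8 ≡ 32² = 1024 ≡ 16, 4^16 ≡ 16² = 256 ≡ 32, 4^32 ≡ 32² = 1024 ≡ 16. Since 51 = 32 + 16 + 2 + 1, 4^51 ≡ 16·32·16·4: 16·32 = 512 ≡ 8, then 8·16 = 128 ≡ 16, then 16·4 = 64 ≡ 8. So 4^51 ≡ 8 (mod 56).
So f(2) = f(4) = 8 while 2 ≠ 4, hence f is not injective.
A non-injective map from the 56-element set ℤ_{56} to itself takes at most 55 distinct values, so it cannot be surjective. Thus f is not surjective.
Since f is not surjective, we determine |image(f)|. Computing x^51 mod 56 for each x (by repeated squaring, reducing mod 56 at every step), the values f(0), f(1), …, f(55) are: 0, 1, 8, 27, 8, 13, 48, 7, 8, 1, 48, 43, 48, 13, 0, 15, 8, 41, 8, 27, 48, 21, 8, 15, 48, 1, 48, 27, 0, 29, 8, 55, 8, 41, 48, 35, 8, 29, 48, 15, 48, 41, 0, 43, 8, 13, 8, 55, 48, 49, 8, 43, 48, 29, 48, 55.
The distinct values are {0, 1, 7, 8, 13, 15, 21, 27, 29, 35, 41, 43, 48, 49, 55}; there are 15 of them.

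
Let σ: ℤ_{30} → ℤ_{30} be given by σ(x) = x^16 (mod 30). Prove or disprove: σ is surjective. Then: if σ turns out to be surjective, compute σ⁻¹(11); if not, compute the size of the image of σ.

8

σ(2): Repeated squaring mod 30: 2^1 ≡ 2, 2^2 ≡ 2² = 4, 2^4 ≡ 4² = 16, 2^8 ≡ 16² = 256 ≡ 16, 2^16 ≡ 16² = 256 ≡ 16. So 2^16 ≡ 16 (mod 30).
σ(4): Repeated squaring mod 30: 4^1 ≡ 4, 4^2 ≡ 4² = 16, 4^4 ≡ 16² = 256 ≡ 16, 4^8 ≡ 16² = 256 ≡ 16, 4^16 ≡ 16² = 256 ≡ 16. So 4^16 ≡ 16 (mod 30).
So σ(2) = σ(4) = 16 while 2 ≠ 4, therefore σ is not injective.
A non-injective map from the 30-element set ℤ_{30} to itself takes at most 29 distinct values, so it cannot be surjective. Therefore σ is not surjective.
Since σ is not surjective, we determine |image(σ)|. Computing x^16 mod 30 for each x (by repeated squaring, reducing mod 30 at every step), the values σ(0), σ(1), …, σ(29) are: 0, 1, 16, 21, 16, 25, 6, 1, 16, 21, 10, 1, 6, 1, 16, 15, 16, 1, 6, 1, 10, 21, 16, 1, 6, 25, 16, 21, 16, 1.
The distinct values are {0, 1, 6, 10, 15, 16, 21, 25}; there are 8 of them.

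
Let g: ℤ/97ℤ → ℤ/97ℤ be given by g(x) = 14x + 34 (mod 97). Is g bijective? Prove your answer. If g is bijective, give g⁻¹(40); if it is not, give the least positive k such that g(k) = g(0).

If g(s) = g(t), then 14s ≡ 14t (mod 97). Because gcd(14, 97) = 1, we may cancel 14 to get s ≡ t (mod 97).
We now compute 14⁻¹ mod 97 explicitly. Euclid's algorithm: 97 = 6·14 + 13, 14 = 1·13 + 1; back-substituting gives 1 = 7·14 − 1·97, so 14⁻¹ ≡ 7 (mod 97).
Then y ↦ 7(y − 34) is a two-sided inverse to g, so every y ∈ ℤ/97ℤ has a preimage.
Thus g is bijective.
Since g is bijective, we compute g⁻¹(40): solve 14x + 34 ≡ 40 (mod 97), i.e. 14x ≡ 6 (mod 97).
Multiplying by 14⁻¹ = 7 gives x ≡ 7·6 = 42 ≡ 42 (mod 97).
Check: g(42) = 14·42 + 34 = 622 = 6·97 + 40 ≡ 40 (mod 97).

42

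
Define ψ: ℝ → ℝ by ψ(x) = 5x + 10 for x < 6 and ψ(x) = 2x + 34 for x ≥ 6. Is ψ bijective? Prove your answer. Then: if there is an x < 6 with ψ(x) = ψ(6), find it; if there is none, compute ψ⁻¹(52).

Both pieces are strictly increasing (slopes 5 and 2), so each is injective on its own interval.
The left piece maps (−∞, 6) onto (−∞, 40); the right piece maps [6, ∞) onto [46, ∞).
The images leave a gap (40 has no preimage), so ψ is not surjective, hence not bijective.
Because the two images are disjoint, no x < 6 has ψ(x) = ψ(6), so we compute ψ⁻¹(52): 52 lies in [46, ∞), so solve 2x + 34 = 52: x = (52 − 34)/2 = 9.

9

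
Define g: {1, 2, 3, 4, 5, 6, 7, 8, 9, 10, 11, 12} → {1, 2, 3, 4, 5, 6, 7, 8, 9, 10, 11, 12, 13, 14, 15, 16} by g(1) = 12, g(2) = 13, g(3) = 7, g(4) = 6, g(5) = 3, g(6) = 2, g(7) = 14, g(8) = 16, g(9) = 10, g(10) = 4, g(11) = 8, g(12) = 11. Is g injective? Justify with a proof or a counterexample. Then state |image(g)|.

12

The values g(1), …, g(12) are 12, 13, 7, 6, 3, 2, 14, 16, 10, 4, 8, 11 — all distinct.
So g(s) = g(t) only when s = t, and g is injective.
The image of g is {2, 3, 4, 6, 7, 8, 10, 11, 12, 13, 14, 16}, which has 12 elements.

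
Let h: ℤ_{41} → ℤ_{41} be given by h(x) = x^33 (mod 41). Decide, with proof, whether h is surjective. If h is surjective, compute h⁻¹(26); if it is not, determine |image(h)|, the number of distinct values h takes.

19

Since 41 is prime, the nonzero elements of ℤ_{41} form a cyclic group of order 40.
As gcd(33, 40) = 1, raising to the 33rd power is a bijection on this group: if x_1^33 ≡ x_2^33 then (x_1x_2^{−1})^33 = 1, and the only element of order dividing gcd(33, 40) = 1 is 1, so x_1 = x_2.
With h(0) = 0 this makes h injective on all of ℤ_{41}, hence bijective (finite equal-size domain and codomain). In particular h is surjective.
Since h is surjective, we find the preimage of 26. The inverse of x ↦ x^33 on (ℤ_{41})^× is x ↦ x^17, because 33·17 = 561 = 14·40 + 1 ≡ 1 (mod 40) and x^{40} = 1 for x ≠ 0 (Fermat). So h⁻¹(26) = 26^17 mod 41.
Repeated squaring mod 41: 26^1 ≡ 26, 26^2 ≡ 26² = 676 ≡ 20, 26^4 ≡ 20² = 400 ≡ 31, 26^8 ≡ 31² = 961 ≡ 18, 26^16 ≡ 18² = 324 ≡ 37. Since 17 = 16 + 1, 26^17 ≡ 37·26: 37·26 = 962 ≡ 19. So 26^17 ≡ 19 (mod 41).
Hence h⁻¹(26) = 19.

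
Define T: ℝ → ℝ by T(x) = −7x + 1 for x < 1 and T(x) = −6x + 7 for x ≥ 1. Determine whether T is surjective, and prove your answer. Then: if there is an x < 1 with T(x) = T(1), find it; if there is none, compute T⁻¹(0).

Both pieces are strictly decreasing (slopes −7 and −6), so each is injective on its own interval.
The left piece maps (−∞, 1) onto (−6, ∞); the right piece maps [1, ∞) onto (−∞, 1].
The union (−6, ∞) ∪ (−∞, 1] covers ℝ, so T is surjective.
For the follow-up: the images overlap, so an x < 1 with T(x) = T(1) exists. T(1) = 1; solving −7x + 1 = 1 for x < 1 gives x = (1 − 1)/(−7) = 0.

0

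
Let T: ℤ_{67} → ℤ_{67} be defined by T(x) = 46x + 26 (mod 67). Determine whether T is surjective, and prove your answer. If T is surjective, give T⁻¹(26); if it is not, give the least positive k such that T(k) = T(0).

Recall that surjectivity means every element of the codomain has a preimage under T.
Since gcd(46, 67) = 1, 46 is invertible modulo 67. Euclid's algorithm: 67 = 1·46 + 21, 46 = 2·21 + 4, 21 = 5·4 + 1; back-substituting gives 1 = 51·46 − 35·67, so 46⁻¹ ≡ 51 (mod 67).
Then y ↦ 51(y − 26) is a two-sided inverse to T, so every y ∈ ℤ_{67} has a preimage.
Hence T is surjective.
Since T is surjective, we compute T⁻¹(26): solve 46x + 26 ≡ 26 (mod 67), i.e. 46x ≡ 0 (mod 67).
Multiplying by 46⁻¹ = 51 gives x ≡ 51·0 = 0 ≡ 0 (mod 67).
Check: T(0) = 46·0 + 26 = 26 ≡ 26 (mod 67).

0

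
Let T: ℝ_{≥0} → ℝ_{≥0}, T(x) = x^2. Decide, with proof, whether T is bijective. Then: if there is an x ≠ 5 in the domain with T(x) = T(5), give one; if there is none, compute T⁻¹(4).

On ℝ_{≥0}, x ↦ x^2 is strictly increasing (injective) and for any y ∈ ℝ_{≥0} the 2nd root y^{1/2} lies in ℝ_{≥0} (surjective). So T is bijective.
Since x ↦ x^2 is strictly increasing on ℝ_{≥0}, it is injective there, so no x ≠ 5 in the domain has T(x) = T(5). We therefore compute T⁻¹(4) = 4^{1/2} = 2 (indeed 2^2 = 4).

2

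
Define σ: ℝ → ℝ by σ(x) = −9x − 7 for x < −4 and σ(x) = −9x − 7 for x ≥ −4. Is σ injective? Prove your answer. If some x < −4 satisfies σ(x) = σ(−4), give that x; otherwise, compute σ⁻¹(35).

-14/3

Both pieces are strictly decreasing (slopes −9 and −9), so each is injective on its own interval.
The left piece maps (−∞, −4) onto (29, ∞); the right piece maps [−4, ∞) onto (−∞, 29].
These images are disjoint, so no value is attained by both pieces. Thus σ is injective.
Because the two images are disjoint, no x < −4 has σ(x) = σ(−4), so we compute σ⁻¹(35): 35 lies in (29, ∞), so solve −9x − 7 = 35: x = (35 + 7)/(−9) = −14/3.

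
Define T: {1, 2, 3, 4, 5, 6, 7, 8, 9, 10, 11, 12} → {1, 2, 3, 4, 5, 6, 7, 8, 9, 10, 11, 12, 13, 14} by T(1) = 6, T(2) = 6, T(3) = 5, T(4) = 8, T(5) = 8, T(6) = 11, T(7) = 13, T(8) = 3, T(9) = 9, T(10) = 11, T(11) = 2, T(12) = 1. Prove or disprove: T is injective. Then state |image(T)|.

9

T(1) = 6 = T(2) with 1 ≠ 2, so T is not injective.
The image of T is {1, 2, 3, 5, 6, 8, 9, 11, 13}, which has 9 elements.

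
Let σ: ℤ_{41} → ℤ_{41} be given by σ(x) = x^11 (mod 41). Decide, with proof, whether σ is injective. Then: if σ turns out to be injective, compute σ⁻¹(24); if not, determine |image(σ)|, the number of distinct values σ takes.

30

Since 41 is prime, the nonzero elements of ℤ_{41} form a cyclic group of order 40.
As gcd(11, 40) = 1, raising to the 11th power is a bijection on this group: if x_1^11 ≡ x_2^11 then (x_1x_2^{−1})^11 = 1, and the only element of order dividing gcd(11, 40) = 1 is 1, so x_1 = x_2.
With σ(0) = 0 this makes σ injective on all of ℤ_{41}, hence bijective (finite equal-size domain and codomain). In particular σ is injective.
Since σ is injective, we find the preimage of 24. The inverse of x ↦ x^11 on (ℤ_{41})^× is x ↦ x^11, because 11·11 = 121 = 3·40 + 1 ≡ 1 (mod 40) and x^{40} = 1 for x ≠ 0 (Fermat). So σ⁻¹(24) = 24^11 mod 41.
Repeated squaring mod 41: 24^1 ≡ 24, 24^2 ≡ 24² = 576 ≡ 2, 24^4 ≡ 2² = 4, 24^8 ≡ 4² = 16. Since 11 = 8 + 2 + 1, 24^11 ≡ 16·2·24: 16·2 = 32, then 32·24 = 768 ≡ 30. So 24^11 ≡ 30 (mod 41).
Hence σ⁻¹(24) = 30.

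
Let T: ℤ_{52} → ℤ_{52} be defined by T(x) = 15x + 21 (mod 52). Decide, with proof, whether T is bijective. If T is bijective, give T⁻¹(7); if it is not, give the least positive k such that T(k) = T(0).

6

If T(s) = T(t), then 15s ≡ 15t (mod 52). Because gcd(15, 52) = 1, we may cancel 15 to get s ≡ t (mod 52).
We now compute 15⁻¹ mod 52 explicitly. Euclid's algorithm: 52 = 3·15 + 7, 15 = 2·7 + 1; back-substituting gives 1 = 7·15 − 2·52, so 15⁻¹ ≡ 7 (mod 52).
Then y ↦ 7(y − 21) is a two-sided inverse to T, so every y ∈ ℤ_{52} has a preimage.
So T is bijective.
Since T is bijective, we compute T⁻¹(7): solve 15x + 21 ≡ 7 (mod 52), i.e. 15x ≡ 38 (mod 52).
Multiplying by 15⁻¹ = 7 gives x ≡ 7·38 = 266 = 5·52 + 6 ≡ 6 (mod 52).
Check: T(6) = 15·6 + 21 = 111 = 2·52 + 7 ≡ 7 (mod 52).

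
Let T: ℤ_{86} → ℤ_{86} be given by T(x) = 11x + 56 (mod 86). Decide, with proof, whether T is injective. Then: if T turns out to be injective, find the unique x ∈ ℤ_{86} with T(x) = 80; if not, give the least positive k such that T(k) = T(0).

Recall that T is injective if T(u) = T(v) implies u = v.
If T(u) = T(v), then 11u ≡ 11v (mod 86). Because gcd(11, 86) = 1, we may cancel 11 to get u ≡ v (mod 86).
Hence T is injective.
We now compute 11⁻¹ mod 86 explicitly. Euclid's algorithm: 86 = 7·11 + 9, 11 = 1·9 + 2, 9 = 4·2 + 1; back-substituting gives 1 = 47·11 − 6·86, so 11⁻¹ ≡ 47 (mod 86).
Since T is injective, we find T⁻¹(80): we need 11x ≡ 80 − 56 ≡ 24 (mod 86). Using 11⁻¹ = 47: x ≡ 47·24 = 1128 = 13·86 + 10, so x = 10.
Check: T(10) = 11·10 + 56 = 166 = 1·86 + 80 ≡ 80 (mod 86).

10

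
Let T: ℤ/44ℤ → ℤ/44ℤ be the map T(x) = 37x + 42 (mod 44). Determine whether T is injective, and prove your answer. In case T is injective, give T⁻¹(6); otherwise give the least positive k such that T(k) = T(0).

If T(s) = T(t), then 37s ≡ 37t (mod 44). Because gcd(37, 44) = 1, we may cancel 37 to get s ≡ t (mod 44).
Thus T is injective.
We now compute 37⁻¹ mod 44 explicitly. Euclid's algorithm: 44 = 1·37 + 7, 37 = 5·7 + 2, 7 = 3·2 + 1; back-substituting gives 1 = 25·37 − 21·44, so 37⁻¹ ≡ 25 (mod 44).
Since T is injective, we compute T⁻¹(6): solve 37x + 42 ≡ 6 (mod 44), i.e. 37x ≡ 8 (mod 44).
Multiplying by 37⁻¹ = 25 gives x ≡ 25·8 = 200 = 4·44 + 24 ≡ 24 (mod 44).
Check: T(24) = 37·24 + 42 = 930 = 21·44 + 6 ≡ 6 (mod 44).

24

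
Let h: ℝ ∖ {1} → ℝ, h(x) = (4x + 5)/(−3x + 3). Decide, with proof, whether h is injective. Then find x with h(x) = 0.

-5/4

Suppose h(s) = h(t). Cross-multiplying: (4s + 5)(−3t + 3) = (4t + 5)(−3s + 3).
Expanding both sides and cancelling the symmetric terms leaves 27·(s − t) = 0. Since 27 ≠ 0, s = t. So h is injective.
Solving h(x) = 0: cross-multiplying gives 4x + 5 = 0(−3x + 3), which rearranges to 4x = −5, so x = −5/4.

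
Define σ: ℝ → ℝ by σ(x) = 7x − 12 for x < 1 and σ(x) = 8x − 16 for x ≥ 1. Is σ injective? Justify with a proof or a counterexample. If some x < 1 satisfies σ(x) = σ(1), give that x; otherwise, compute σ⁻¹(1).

4/7

Both pieces are strictly increasing (slopes 7 and 8), so each is injective on its own interval.
The left piece maps (−∞, 1) onto (−∞, −5); the right piece maps [1, ∞) onto [−8, ∞).
These images overlap. In particular σ(1) = −8 (right piece), and solving 7x − 12 = −8 on the left piece gives x = 4/7 < 1.
So σ(4/7) = σ(1) with 4/7 ≠ 1, and σ is not injective. This x = 4/7 is the requested value below 1.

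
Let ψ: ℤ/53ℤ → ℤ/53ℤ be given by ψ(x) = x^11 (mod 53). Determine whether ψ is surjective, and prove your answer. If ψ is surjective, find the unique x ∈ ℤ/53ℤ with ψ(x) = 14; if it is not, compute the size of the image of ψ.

26

Since 53 is prime, the nonzero elements of ℤ/53ℤ form a cyclic group of order 52.
As gcd(11, 52) = 1, raising to the 11th power is a bijection on this group: if x_1^11 ≡ x_2^11 then (x_1x_2^{−1})^11 = 1, and the only element of order dividing gcd(11, 52) = 1 is 1, so x_1 = x_2.
With ψ(0) = 0 this makes ψ injective on all of ℤ/53ℤ, hence bijective (finite equal-size domain and codomain). In particular ψ is surjective.
Since ψ is surjective, we find the preimage of 14. The inverse of x ↦ x^11 on (ℤ/53ℤ)^× is x ↦ x^19, because 11·19 = 209 = 4·52 + 1 ≡ 1 (mod 52) and x^{52} = 1 for x ≠ 0 (Fermat). So ψ⁻¹(14) = 14^19 mod 53.
Repeated squaring mod 53: 14^1 ≡ 14, 14^2 ≡ 14² = 196 ≡ 37, 14^4 ≡ 37² = 1369 ≡ 44, 14^8 ≡ 44² = 1936 ≡ 28, 14^16 ≡ 28² = 784 ≡ 42. Since 19 = 16 + 2 + 1, 14^19 ≡ 42·37·14: 42·37 = 1554 ≡ 17, then 17·14 = 238 ≡ 26. So 14^19 ≡ 26 (mod 53).
Hence ψ⁻¹(14) = 26.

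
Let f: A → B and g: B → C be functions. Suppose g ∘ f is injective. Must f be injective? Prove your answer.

Suppose f(x_1) = f(x_2). Applying g: (g ∘ f)(x_1) = (g ∘ f)(x_2). Since g ∘ f is injective, x_1 = x_2. So f is injective.

injective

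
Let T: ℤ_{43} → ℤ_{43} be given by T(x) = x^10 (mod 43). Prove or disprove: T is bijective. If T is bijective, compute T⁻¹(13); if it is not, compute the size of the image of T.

T(21): Repeated squaring mod 43: 21^1 ≡ 21, 21^2 ≡ 21² = 441 ≡ 11, 21^4 ≡ 11² = 121 ≡ 35, 21^8 ≡ 35² = 1225 ≡ 21. Since 10 = 8 + 2, 21^10 ≡ 21·11: 21·11 = 231 ≡ 16. So 21^10 ≡ 16 (mod 43).
T(22): Repeated squaring mod 43: 22^1 ≡ 22, 22^2 ≡ 22² = 484 ≡ 11, 22^4 ≡ 11² = 121 ≡ 35, 22^8 ≡ 35² = 1225 ≡ 21. Since 10 = 8 + 2, 22^10 ≡ 21·11: 21·11 = 231 ≡ 16. So 22^10 ≡ 16 (mod 43).
So T(21) = T(22) = 16 while 21 ≠ 22, hence T is not injective, hence not bijective.
Since T is not bijective, we determine |image(T)|. Computing x^10 mod 43 for each x (by repeated squaring, reducing mod 43 at every step), the values T(0), T(1), …, T(42) are: 0, 1, 35, 10, 21, 24, 6, 36, 4, 14, 23, 41, 38, 15, 13, 25, 11, 9, 17, 40, 31, 16, 16, 31, 40, 17, 9, 11, 25, 13, 15, 38, 41, 23, 14, 4, 36, 6, 24, 21, 10, 35, 1.
The distinct values are {0, 1, 4, 6, 9, 10, 11, 13, 14, 15, 16, 17, 21, 23, 24, 25, 31, 35, 36, 38, 40, 41}; there are 22 of them.

22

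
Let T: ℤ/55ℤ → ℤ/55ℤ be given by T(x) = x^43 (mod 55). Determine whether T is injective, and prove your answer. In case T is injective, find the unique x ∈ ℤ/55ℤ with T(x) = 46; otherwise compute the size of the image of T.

51

Computing x^43 mod 55 for each x (by repeated squaring, reducing mod 55 at every step), the values T(0), T(1), …, T(54) are: 0, 1, 8, 27, 9, 15, 51, 13, 17, 14, 10, 11, 23, 52, 49, 20, 26, 18, 2, 39, 25, 21, 33, 12, 19, 5, 31, 48, 7, 24, 50, 36, 43, 22, 34, 30, 16, 53, 37, 29, 35, 6, 3, 32, 44, 45, 41, 38, 42, 4, 40, 46, 28, 47, 54.
Every element of ℤ/55ℤ appears exactly once in this list, so T is a bijection, and in particular injective.
Since T is injective, we read off the preimage of 46 from the same table: T(51) = 46, so T⁻¹(46) = 51.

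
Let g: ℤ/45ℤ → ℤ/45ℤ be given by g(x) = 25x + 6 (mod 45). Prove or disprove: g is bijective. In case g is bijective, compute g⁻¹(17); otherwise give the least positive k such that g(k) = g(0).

9

We have gcd(25, 45) = 5 > 1. Taking s = 0 and t = 9: g(0) = 6 and g(9) = 25·9 + 6 = 231 ≡ 6 (mod 45).
So g(0) = g(9) while 0 ≠ 9, thus g is not injective, hence not bijective.
Since g is not bijective, we find the least positive k with g(k) = g(0): this means 25k ≡ 0 (mod 45), i.e. 45 ∣ 25k. Since gcd(25, 45) = 5, dividing through by 5 this holds exactly when 9 ∣ 5k, and as gcd(5, 9) = 1, exactly when 9 ∣ k.
The smallest positive such k is 9.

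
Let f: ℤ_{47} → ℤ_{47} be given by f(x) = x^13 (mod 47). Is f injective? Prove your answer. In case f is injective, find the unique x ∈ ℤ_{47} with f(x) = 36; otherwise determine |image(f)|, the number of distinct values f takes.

3

Since 47 is prime, the nonzero elements of ℤ_{47} form a cyclic group of order 46.
As gcd(13, 46) = 1, raising to the 13th power is a bijection on this group: if a^13 ≡ b^13 then (ab^{−1})^13 = 1, and the only element of order dividing gcd(13, 46) = 1 is 1, so a = b.
With f(0) = 0 this makes f injective on all of ℤ_{47}, hence bijective (finite equal-size domain and codomain). In particular f is injective.
Since f is injective, we find the preimage of 36. The inverse of x ↦ x^13 on (ℤ_{47})^× is x ↦ x^39, because 13·39 = 507 = 11·46 + 1 ≡ 1 (mod 46) and x^{46} = 1 for x ≠ 0 (Fermat). So f⁻¹(36) = 36^39 mod 47.
Repeated squaring mod 47: 36^1 ≡ 36, 36^2 ≡ 36² = 1296 ≡ 27, 36^4 ≡ 27² = 729 ≡ 24, 36^8 ≡ 24² = 576 ≡ 12, 36^16 ≡ 12² = 144 ≡ 3, 36^32 ≡ 3² = 9. Since 39 = 32 + 4 + 2 + 1, 36^39 ≡ 9·24·27·36: 9·24 = 216 ≡ 28, then 28·27 = 756 ≡ 4, then 4·36 = 144 ≡ 3. So 36^39 ≡ 3 (mod 47).
Hence f⁻¹(36) = 3.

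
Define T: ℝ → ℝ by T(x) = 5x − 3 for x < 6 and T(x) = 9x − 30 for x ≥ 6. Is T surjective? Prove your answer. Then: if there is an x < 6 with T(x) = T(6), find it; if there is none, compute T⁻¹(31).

Both pieces are strictly increasing (slopes 5 and 9), so each is injective on its own interval.
The left piece maps (−∞, 6) onto (−∞, 27); the right piece maps [6, ∞) onto [24, ∞).
The union (−∞, 27) ∪ [24, ∞) covers ℝ, so T is surjective.
For the follow-up: the images overlap, so an x < 6 with T(x) = T(6) exists. T(6) = 24; solving 5x − 3 = 24 for x < 6 gives x = (24 + 3)/5 = 27/5.

27/5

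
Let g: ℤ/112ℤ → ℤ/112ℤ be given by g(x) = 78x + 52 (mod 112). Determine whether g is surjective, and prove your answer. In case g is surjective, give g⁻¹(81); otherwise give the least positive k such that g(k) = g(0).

Since gcd(78, 112) = 2, we have 78x ≡ 0 (mod 2) for all x, so g(x) ≡ 0 (mod 2).
But 1 ≢ 0 (mod 2), so 1 ∈ ℤ/112ℤ has no preimage. Hence g is not surjective.
Since g is not surjective, we find the least positive k with g(k) = g(0): this means 78k ≡ 0 (mod 112), i.e. 112 ∣ 78k. Since gcd(78, 112) = 2, dividing through by 2 this holds exactly when 56 ∣ 39k, and as gcd(39, 56) = 1, exactly when 56 ∣ k.
The smallest positive such k is 56.

56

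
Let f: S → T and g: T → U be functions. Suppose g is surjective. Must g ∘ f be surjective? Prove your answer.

not surjective

No. Take S = {1}, T = U = {1, 2, 3, 4}, f(1) = 1, and g = identity (surjective).
Then (g ∘ f)(1) = 1, and 4 ∈ U has no preimage under g ∘ f, so g ∘ f is not surjective.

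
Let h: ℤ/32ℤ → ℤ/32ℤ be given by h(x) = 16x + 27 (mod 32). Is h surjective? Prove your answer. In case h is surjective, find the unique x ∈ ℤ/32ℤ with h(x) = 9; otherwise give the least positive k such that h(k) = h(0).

2

By definition, h is surjective if every y in the codomain equals h(x) for some x in the domain.
Since gcd(16, 32) = 16, we have 16x ≡ 0 (mod 16) for all x, so h(x) ≡ 11 (mod 16).
But 0 ≢ 11 (mod 16), so 0 ∈ ℤ/32ℤ has no preimage. Hence h is not surjective.
Since h is not surjective, we find the least positive k with h(k) = h(0): this means 16k ≡ 0 (mod 32), i.e. 32 ∣ 16k. Since gcd(16, 32) = 16, dividing through by 16 this holds exactly when 2 ∣ k.
The smallest positive such k is 2.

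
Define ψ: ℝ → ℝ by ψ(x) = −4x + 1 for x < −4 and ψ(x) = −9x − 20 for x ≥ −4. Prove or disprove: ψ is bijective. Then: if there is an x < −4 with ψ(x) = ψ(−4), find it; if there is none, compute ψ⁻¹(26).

Both pieces are strictly decreasing (slopes −4 and −9), so each is injective on its own interval.
The left piece maps (−∞, −4) onto (17, ∞); the right piece maps [−4, ∞) onto (−∞, 16].
The images leave a gap (17 has no preimage), so ψ is not surjective, hence not bijective.
Because the two images are disjoint, no x < −4 has ψ(x) = ψ(−4), so we compute ψ⁻¹(26): 26 lies in (17, ∞), so solve −4x + 1 = 26: x = (26 − 1)/(−4) = −25/4.

-25/4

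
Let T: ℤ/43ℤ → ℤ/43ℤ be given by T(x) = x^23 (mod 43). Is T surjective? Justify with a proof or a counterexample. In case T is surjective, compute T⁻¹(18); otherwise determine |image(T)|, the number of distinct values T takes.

5

Since 43 is prime, the nonzero elements of ℤ/43ℤ form a cyclic group of order 42.
As gcd(23, 42) = 1, raising to the 23rd power is a bijection on this group: if u^23 ≡ v^23 then (uv^{−1})^23 = 1, and the only element of order dividing gcd(23, 42) = 1 is 1, so u = v.
With T(0) = 0 this makes T injective on all of ℤ/43ℤ, hence bijective (finite equal-size domain and codomain). In particular T is surjective.
Since T is surjective, we find the preimage of 18. The inverse of x ↦ x^23 on (ℤ/43ℤ)^× is x ↦ x^11, because 23·11 = 253 = 6·42 + 1 ≡ 1 (mod 42) and x^{42} = 1 for x ≠ 0 (Fermat). So T⁻¹(18) = 18^11 mod 43.
Repeated squaring mod 43: 18^1 ≡ 18, 18^2 ≡ 18² = 324 ≡ 23, 18^4 ≡ 23² = 529 ≡ 13, 18^8 ≡ 13² = 169 ≡ 40. Since 11 = 8 + 2 + 1, 18^11 ≡ 40·23·18: 40·23 = 920 ≡ 17, then 17·18 = 306 ≡ 5. So 18^11 ≡ 5 (mod 43).
Hence T⁻¹(18) = 5.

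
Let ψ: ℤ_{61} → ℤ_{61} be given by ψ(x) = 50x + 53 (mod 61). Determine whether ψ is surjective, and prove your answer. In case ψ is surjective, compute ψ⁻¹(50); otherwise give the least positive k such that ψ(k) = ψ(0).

Recall: ψ is surjective if every y in the codomain equals ψ(x) for some x in the domain.
Since gcd(50, 61) = 1, 50 is invertible modulo 61. Euclid's algorithm: 61 = 1·50 + 11, 50 = 4·11 + 6, 11 = 1·6 + 5, 6 = 1·5 + 1; back-substituting gives 1 = 11·50 − 9·61, so 50⁻¹ ≡ 11 (mod 61).
For any y ∈ ℤ_{61}, x = 11(y − 53) mod 61 satisfies ψ(x) = 50·11(y − 53) + 53 ≡ y (since 50·11 ≡ 1 mod 61). So every y has a preimage.
Thus ψ is surjective.
Since ψ is surjective, we compute ψ⁻¹(50): solve 50x + 53 ≡ 50 (mod 61), i.e. 50x ≡ 58 (mod 61).
Multiplying by 50⁻¹ = 11 gives x ≡ 11·58 = 638 = 10·61 + 28 ≡ 28 (mod 61).
Check: ψ(28) = 50·28 + 53 = 1453 = 23·61 + 50 ≡ 50 (mod 61).

28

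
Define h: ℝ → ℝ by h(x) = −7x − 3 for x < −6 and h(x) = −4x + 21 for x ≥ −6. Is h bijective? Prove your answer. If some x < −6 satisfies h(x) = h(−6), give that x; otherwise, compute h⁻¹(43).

-48/7

Both pieces are strictly decreasing (slopes −7 and −4), so each is injective on its own interval.
The left piece maps (−∞, −6) onto (39, ∞); the right piece maps [−6, ∞) onto (−∞, 45].
These images overlap. In particular h(−6) = 45 (right piece), and solving −7x − 3 = 45 on the left piece gives x = −48/7 < −6.
So h(−48/7) = h(−6) with −48/7 ≠ −6, and h is not injective, hence not bijective. This x = −48/7 is the requested value below −6.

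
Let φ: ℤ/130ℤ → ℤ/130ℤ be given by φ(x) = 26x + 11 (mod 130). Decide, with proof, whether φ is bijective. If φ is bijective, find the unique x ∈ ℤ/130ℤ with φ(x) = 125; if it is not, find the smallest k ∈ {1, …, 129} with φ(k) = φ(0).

5

We have gcd(26, 130) = 26 > 1. Taking a = 0 and b = 5: φ(0) = 11 and φ(5) = 26·5 + 11 = 141 ≡ 11 (mod 130).
So φ(0) = φ(5) while 0 ≠ 5, therefore φ is not injective, hence not bijective.
Since φ is not bijective, we find the least positive k with φ(k) = φ(0): this means 26k ≡ 0 (mod 130), i.e. 130 ∣ 26k. Since gcd(26, 130) = 26, dividing through by 26 this holds exactly when 5 ∣ k.
The smallest positive such k is 5.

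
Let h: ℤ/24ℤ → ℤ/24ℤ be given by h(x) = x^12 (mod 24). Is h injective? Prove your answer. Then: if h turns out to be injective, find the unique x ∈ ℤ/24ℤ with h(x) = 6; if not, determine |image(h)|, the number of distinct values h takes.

h(2): Repeated squaring mod 24: 2^1 ≡ 2, 2^2 ≡ 2² = 4, 2^4 ≡ 4² = 16, 2^8 ≡ 16² = 256 ≡ 16. Since 12 = 8 + 4, 2^12 ≡ 16·16: 16·16 = 256 ≡ 16. So 2^12 ≡ 16 (mod 24).
h(4): Repeated squaring mod 24: 4^1 ≡ 4, 4^2 ≡ 4² = 16, 4^4 ≡ 16² = 256 ≡ 16, 4^8 ≡ 16² = 256 ≡ 16. Since 12 = 8 + 4, 4^12 ≡ 16·16: 16·16 = 256 ≡ 16. So 4^12 ≡ 16 (mod 24).
So h(2) = h(4) = 16 while 2 ≠ 4, so h is not injective.
Since h is not injective, we determine |image(h)|. Computing x^12 mod 24 for each x (by repeated squaring, reducing mod 24 at every step), the values h(0), h(1), …, h(23) are: 0, 1, 16, 9, 16, 1, 0, 1, 16, 9, 16, 1, 0, 1, 16, 9, 16, 1, 0, 1, 16, 9, 16, 1.
The distinct values are {0, 1, 9, 16}; there are 4 of them.

4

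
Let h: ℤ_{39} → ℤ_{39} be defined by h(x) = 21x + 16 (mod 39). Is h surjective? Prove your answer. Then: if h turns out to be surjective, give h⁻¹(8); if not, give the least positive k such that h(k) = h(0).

13

Since gcd(21, 39) = 3, we have 21x ≡ 0 (mod 3) for all x, so h(x) ≡ 1 (mod 3).
But 0 ≢ 1 (mod 3), so 0 ∈ ℤ_{39} has no preimage. Thus h is not surjective.
Since h is not surjective, we find the least positive k with h(k) = h(0): this means 21k ≡ 0 (mod 39), i.e. 39 ∣ 21k. Since gcd(21, 39) = 3, dividing through by 3 this holds exactly when 13 ∣ 7k, and as gcd(7, 13) = 1, exactly when 13 ∣ k.
The smallest positive such k is 13.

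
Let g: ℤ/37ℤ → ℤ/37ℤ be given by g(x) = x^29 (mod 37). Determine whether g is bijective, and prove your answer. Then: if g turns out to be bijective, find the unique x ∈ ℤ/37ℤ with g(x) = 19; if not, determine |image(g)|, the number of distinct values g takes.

Since 37 is prime, the nonzero elements of ℤ/37ℤ form a cyclic group of order 36.
As gcd(29, 36) = 1, raising to the 29th power is a bijection on this group: if x_1^29 ≡ x_2^29 then (x_1x_2^{−1})^29 = 1, and the only element of order dividing gcd(29, 36) = 1 is 1, so x_1 = x_2.
With g(0) = 0 this makes g injective on all of ℤ/37ℤ, hence bijective (finite equal-size domain and codomain). In particular g is bijective.
Since g is bijective, we find the preimage of 19. The inverse of x ↦ x^29 on (ℤ/37ℤ)^× is x ↦ x^5, because 29·5 = 145 = 4·36 + 1 ≡ 1 (mod 36) and x^{36} = 1 for x ≠ 0 (Fermat). So g⁻¹(19) = 19^5 mod 37.
Repeated squaring mod 37: 19^1 ≡ 19, 19^2 ≡ 19² = 361 ≡ 28, 19^4 ≡ 28² = 784 ≡ 7. Since 5 = 4 + 1, 19^5 ≡ 7·19: 7·19 = 133 ≡ 22. So 19^5 ≡ 22 (mod 37).
Hence g⁻¹(19) = 22.

22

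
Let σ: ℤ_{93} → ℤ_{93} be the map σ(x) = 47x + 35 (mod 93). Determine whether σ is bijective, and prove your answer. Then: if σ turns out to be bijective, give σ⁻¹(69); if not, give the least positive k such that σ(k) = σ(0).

Recall that σ is injective when σ(s) = σ(t) forces s = t.
If σ(s) = σ(t), then 47s ≡ 47t (mod 93). Because gcd(47, 93) = 1, we may cancel 47 to get s ≡ t (mod 93).
We now compute 47⁻¹ mod 93 explicitly. Euclid's algorithm: 93 = 1·47 + 46, 47 = 1·46 + 1; back-substituting gives 1 = 2·47 − 1·93, so 47⁻¹ ≡ 2 (mod 93).
For any y ∈ ℤ_{93}, x = 2(y − 35) mod 93 satisfies σ(x) = 47·2(y − 35) + 35 ≡ y (since 47·2 ≡ 1 mod 93). So every y has a preimage.
Thus σ is bijective.
Since σ is bijective, we compute σ⁻¹(69): solve 47x + 35 ≡ 69 (mod 93), i.e. 47x ≡ 34 (mod 93).
Multiplying by 47⁻¹ = 2 gives x ≡ 2·34 = 68 ≡ 68 (mod 93).
Check: σ(68) = 47·68 + 35 = 3231 = 34·93 + 69 ≡ 69 (mod 93).

68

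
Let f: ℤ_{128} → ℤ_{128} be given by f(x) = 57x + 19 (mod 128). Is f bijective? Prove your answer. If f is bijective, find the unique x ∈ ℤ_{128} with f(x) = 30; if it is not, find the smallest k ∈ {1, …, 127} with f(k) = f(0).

Recall that injectivity means: for all u, v in the domain, f(u) = f(v) implies u = v.
If f(u) = f(v), then 57u ≡ 57v (mod 128). Because gcd(57, 128) = 1, we may cancel 57 to get u ≡ v (mod 128).
We now compute 57⁻¹ mod 128 explicitly. Euclid's algorithm: 128 = 2·57 + 14, 57 = 4·14 + 1; back-substituting gives 1 = 9·57 − 4·128, so 57⁻¹ ≡ 9 (mod 128).
Then y ↦ 9(y − 19) is a two-sided inverse to f, so every y ∈ ℤ_{128} has a preimage.
Thus f is bijective.
Since f is bijective, we find f⁻¹(30): we need 57x ≡ 30 − 19 ≡ 11 (mod 128). Using 57⁻¹ = 9: x ≡ 9·11 = 99, so x = 99.
Check: f(99) = 57·99 + 19 = 5662 = 44·128 + 30 ≡ 30 (mod 128).

99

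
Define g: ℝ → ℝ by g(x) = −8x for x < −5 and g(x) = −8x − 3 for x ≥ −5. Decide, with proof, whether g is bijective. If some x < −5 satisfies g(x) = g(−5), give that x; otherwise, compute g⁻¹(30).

-33/8

Both pieces are strictly decreasing (slopes −8 and −8), so each is injective on its own interval.
The left piece maps (−∞, −5) onto (40, ∞); the right piece maps [−5, ∞) onto (−∞, 37].
The images leave a gap (40 has no preimage), so g is not surjective, hence not bijective.
Because the two images are disjoint, no x < −5 has g(x) = g(−5), so we compute g⁻¹(30): 30 lies in (−∞, 37], so solve −8x − 3 = 30: x = (30 + 3)/(−8) = −33/8.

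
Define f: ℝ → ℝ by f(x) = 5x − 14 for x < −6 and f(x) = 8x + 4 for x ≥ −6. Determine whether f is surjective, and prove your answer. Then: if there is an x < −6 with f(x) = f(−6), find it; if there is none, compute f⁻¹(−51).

Both pieces are strictly increasing (slopes 5 and 8), so each is injective on its own interval.
The left piece maps (−∞, −6) onto (−∞, −44); the right piece maps [−6, ∞) onto [−44, ∞).
These images together cover ℝ, so f is surjective.
Because the two images are disjoint, no x < −6 has f(x) = f(−6), so we compute f⁻¹(−51): −51 lies in (−∞, −44), so solve 5x − 14 = −51: x = (−51 + 14)/5 = −37/5.

-37/5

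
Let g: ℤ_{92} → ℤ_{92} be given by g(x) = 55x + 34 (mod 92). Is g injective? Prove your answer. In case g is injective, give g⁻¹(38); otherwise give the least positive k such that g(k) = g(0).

72

Suppose g(x_1) = g(x_2) in ℤ_{92}. Then 55x_1 + 34 ≡ 55x_2 + 34 (mod 92), therefore 55(x_1 − x_2) ≡ 0 (mod 92).
Since gcd(55, 92) = 1, 55 is invertible modulo 92, so x_1 − x_2 ≡ 0 (mod 92), i.e. x_1 = x_2.
So g is injective.
We now compute 55⁻¹ mod 92 explicitly. Euclid's algorithm: 92 = 1·55 + 37, 55 = 1·37 + 18, 37 = 2·18 + 1; back-substituting gives 1 = 87·55 − 52·92, so 55⁻¹ ≡ 87 (mod 92).
Since g is injective, we compute g⁻¹(38): solve 55x + 34 ≡ 38 (mod 92), i.e. 55x ≡ 4 (mod 92).
Multiplying by 55⁻¹ = 87 gives x ≡ 87·4 = 348 = 3·92 + 72 ≡ 72 (mod 92).
Check: g(72) = 55·72 + 34 = 3994 = 43·92 + 38 ≡ 38 (mod 92).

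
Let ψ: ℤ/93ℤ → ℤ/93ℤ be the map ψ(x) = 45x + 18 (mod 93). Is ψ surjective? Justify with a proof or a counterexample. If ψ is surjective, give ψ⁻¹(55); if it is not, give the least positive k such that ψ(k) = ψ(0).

Since gcd(45, 93) = 3, we have 45x ≡ 0 (mod 3) for all x, so ψ(x) ≡ 0 (mod 3).
But 1 ≢ 0 (mod 3), so 1 ∈ ℤ/93ℤ has no preimage. Thus ψ is not surjective.
Since ψ is not surjective, we find the least positive k with ψ(k) = ψ(0): this means 45k ≡ 0 (mod 93), i.e. 93 ∣ 45k. Since gcd(45, 93) = 3, dividing through by 3 this holds exactly when 31 ∣ 15k, and as gcd(15, 31) = 1, exactly when 31 ∣ k.
The smallest positive such k is 31.

31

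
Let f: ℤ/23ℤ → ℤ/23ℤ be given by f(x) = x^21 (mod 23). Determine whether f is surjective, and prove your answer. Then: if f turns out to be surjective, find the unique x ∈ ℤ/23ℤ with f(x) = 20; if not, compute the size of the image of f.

Since 23 is prime, the nonzero elements of ℤ/23ℤ form a cyclic group of order 22.
As gcd(21, 22) = 1, raising to the 21st power is a bijection on this group: if a^21 ≡ b^21 then (ab^{−1})^21 = 1, and the only element of order dividing gcd(21, 22) = 1 is 1, so a = b.
With f(0) = 0 this makes f injective on all of ℤ/23ℤ, hence bijective (finite equal-size domain and codomain). In particular f is surjective.
Since f is surjective, we find the preimage of 20. The inverse of x ↦ x^21 on (ℤ/23ℤ)^× is x ↦ x^21, because 21·21 = 441 = 20·22 + 1 ≡ 1 (mod 22) and x^{22} = 1 for x ≠ 0 (Fermat). So f⁻¹(20) = 20^21 mod 23.
Repeated squaring mod 23: 20^1 ≡ 20, 20^2 ≡ 20² = 400 ≡ 9, 20^4 ≡ 9² = 81 ≡ 12, 20^8 ≡ 12² = 144 ≡ 6, 20^16 ≡ 6² = 36 ≡ 13. Since 21 = 16 + 4 + 1, 20^21 ≡ 13·12·20: 13·12 = 156 ≡ 18, then 18·20 = 360 ≡ 15. So 20^21 ≡ 15 (mod 23).
Hence f⁻¹(20) = 15.

15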